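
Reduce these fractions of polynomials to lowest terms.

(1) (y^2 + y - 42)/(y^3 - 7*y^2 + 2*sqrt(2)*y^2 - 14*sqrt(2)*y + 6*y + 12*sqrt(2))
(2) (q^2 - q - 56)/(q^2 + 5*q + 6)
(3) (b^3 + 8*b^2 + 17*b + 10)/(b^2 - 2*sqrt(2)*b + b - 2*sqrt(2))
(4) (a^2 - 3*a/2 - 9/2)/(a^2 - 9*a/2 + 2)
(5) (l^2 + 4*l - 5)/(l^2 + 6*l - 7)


(1) = (y + 7)/(y^2 + y*(-1 + 2*sqrt(2)) - 2*sqrt(2))
(2) = (q^2 - q - 56)/(q^2 + 5*q + 6)
(3) = (b^2 + 7*b + 10)/(b - 2*sqrt(2))
(4) = (2*a^2 - 3*a - 9)/(2*a^2 - 9*a + 4)
(5) = (l + 5)/(l + 7)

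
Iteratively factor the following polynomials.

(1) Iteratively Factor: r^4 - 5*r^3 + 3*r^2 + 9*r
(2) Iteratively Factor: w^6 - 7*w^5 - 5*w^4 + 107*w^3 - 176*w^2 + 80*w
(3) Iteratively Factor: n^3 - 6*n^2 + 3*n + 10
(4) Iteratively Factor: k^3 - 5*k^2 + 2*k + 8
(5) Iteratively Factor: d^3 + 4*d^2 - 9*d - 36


(1) = (r + 1)*(r^3 - 6*r^2 + 9*r) = (r - 3)*(r + 1)*(r^2 - 3*r) = r*(r - 3)*(r + 1)*(r - 3)
(2) = (w - 1)*(w^5 - 6*w^4 - 11*w^3 + 96*w^2 - 80*w) = (w - 1)*(w + 4)*(w^4 - 10*w^3 + 29*w^2 - 20*w) = (w - 1)^2*(w + 4)*(w^3 - 9*w^2 + 20*w) = (w - 4)*(w - 1)^2*(w + 4)*(w^2 - 5*w) = (w - 5)*(w - 4)*(w - 1)^2*(w + 4)*(w)
(3) = (n + 1)*(n^2 - 7*n + 10) = (n - 5)*(n + 1)*(n - 2)
(4) = (k - 2)*(k^2 - 3*k - 4) = (k - 2)*(k + 1)*(k - 4)
(5) = (d - 3)*(d^2 + 7*d + 12) = (d - 3)*(d + 4)*(d + 3)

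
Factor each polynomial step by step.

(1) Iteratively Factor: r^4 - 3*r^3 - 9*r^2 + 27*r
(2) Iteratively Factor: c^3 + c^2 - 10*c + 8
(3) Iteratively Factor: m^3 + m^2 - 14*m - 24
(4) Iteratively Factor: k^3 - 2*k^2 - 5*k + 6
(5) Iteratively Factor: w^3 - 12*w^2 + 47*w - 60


(1) = (r + 3)*(r^3 - 6*r^2 + 9*r) = (r - 3)*(r + 3)*(r^2 - 3*r) = (r - 3)^2*(r + 3)*(r)
(2) = (c - 1)*(c^2 + 2*c - 8) = (c - 1)*(c + 4)*(c - 2)
(3) = (m + 3)*(m^2 - 2*m - 8) = (m - 4)*(m + 3)*(m + 2)
(4) = (k - 3)*(k^2 + k - 2) = (k - 3)*(k + 2)*(k - 1)
(5) = (w - 5)*(w^2 - 7*w + 12) = (w - 5)*(w - 4)*(w - 3)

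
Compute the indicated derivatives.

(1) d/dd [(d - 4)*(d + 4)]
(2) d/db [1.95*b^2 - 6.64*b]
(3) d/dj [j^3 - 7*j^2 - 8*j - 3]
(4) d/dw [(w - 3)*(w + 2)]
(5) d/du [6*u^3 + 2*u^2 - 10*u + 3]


(1) = 2*d
(2) = 3.9*b - 6.64
(3) = 3*j^2 - 14*j - 8
(4) = 2*w - 1
(5) = 18*u^2 + 4*u - 10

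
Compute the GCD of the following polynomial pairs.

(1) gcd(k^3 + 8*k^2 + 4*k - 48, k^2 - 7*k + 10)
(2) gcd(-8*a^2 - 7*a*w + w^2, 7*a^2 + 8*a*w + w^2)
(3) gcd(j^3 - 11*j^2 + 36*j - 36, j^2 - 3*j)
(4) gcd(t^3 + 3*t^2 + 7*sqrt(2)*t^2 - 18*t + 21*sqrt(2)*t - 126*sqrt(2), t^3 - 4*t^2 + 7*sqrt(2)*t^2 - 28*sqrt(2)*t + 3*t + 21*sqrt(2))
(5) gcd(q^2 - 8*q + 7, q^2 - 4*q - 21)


(1) = k - 2
(2) = gcd((-8*a + w)*(a + w), (a + w)*(7*a + w)) = a + w
(3) = j - 3
(4) = t^2 + t*(-3 + 7*sqrt(2)) - 21*sqrt(2)
(5) = gcd((q - 7)*(q - 1), (q - 7)*(q + 3)) = q - 7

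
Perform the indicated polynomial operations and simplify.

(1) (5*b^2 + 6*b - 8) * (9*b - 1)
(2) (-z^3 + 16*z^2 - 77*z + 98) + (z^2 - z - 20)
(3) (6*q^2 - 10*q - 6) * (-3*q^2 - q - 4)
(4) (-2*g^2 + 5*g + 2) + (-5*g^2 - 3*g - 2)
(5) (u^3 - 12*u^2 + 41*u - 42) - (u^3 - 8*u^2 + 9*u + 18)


(1) = 45*b^3 + 49*b^2 - 78*b + 8
(2) = -z^3 + 17*z^2 - 78*z + 78
(3) = -18*q^4 + 24*q^3 + 4*q^2 + 46*q + 24
(4) = -7*g^2 + 2*g
(5) = -4*u^2 + 32*u - 60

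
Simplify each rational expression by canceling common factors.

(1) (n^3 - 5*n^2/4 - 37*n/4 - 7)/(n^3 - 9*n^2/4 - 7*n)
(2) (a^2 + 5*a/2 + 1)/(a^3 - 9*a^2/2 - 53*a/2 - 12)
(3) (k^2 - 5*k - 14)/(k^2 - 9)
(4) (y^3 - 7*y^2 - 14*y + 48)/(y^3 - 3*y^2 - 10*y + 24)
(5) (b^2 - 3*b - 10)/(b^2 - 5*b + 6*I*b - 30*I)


(1) = (n + 1)/n
(2) = (a + 2)/(a^2 - 5*a - 24)
(3) = (k^2 - 5*k - 14)/(k^2 - 9)
(4) = (y - 8)/(y - 4)
(5) = (b + 2)/(b + 6*I)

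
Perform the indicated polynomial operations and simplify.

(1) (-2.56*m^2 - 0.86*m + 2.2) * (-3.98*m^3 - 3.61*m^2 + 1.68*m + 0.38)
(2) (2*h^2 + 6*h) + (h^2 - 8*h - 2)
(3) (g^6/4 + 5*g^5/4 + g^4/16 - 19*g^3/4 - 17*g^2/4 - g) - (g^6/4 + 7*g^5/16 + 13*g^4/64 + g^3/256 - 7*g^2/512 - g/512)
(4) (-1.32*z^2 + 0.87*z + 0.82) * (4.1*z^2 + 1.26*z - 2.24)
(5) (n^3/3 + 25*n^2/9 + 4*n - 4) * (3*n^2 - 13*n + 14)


(1) = 10.1888*m^5 + 12.6644*m^4 - 9.9522*m^3 - 10.3596*m^2 + 3.3692*m + 0.836
(2) = 3*h^2 - 2*h - 2
(3) = 13*g^5/16 - 9*g^4/64 - 1217*g^3/256 - 2169*g^2/512 - 511*g/512
(4) = -5.412*z^4 + 1.9038*z^3 + 7.415*z^2 - 0.9156*z - 1.8368
(5) = n^5 + 4*n^4 - 175*n^3/9 - 226*n^2/9 + 108*n - 56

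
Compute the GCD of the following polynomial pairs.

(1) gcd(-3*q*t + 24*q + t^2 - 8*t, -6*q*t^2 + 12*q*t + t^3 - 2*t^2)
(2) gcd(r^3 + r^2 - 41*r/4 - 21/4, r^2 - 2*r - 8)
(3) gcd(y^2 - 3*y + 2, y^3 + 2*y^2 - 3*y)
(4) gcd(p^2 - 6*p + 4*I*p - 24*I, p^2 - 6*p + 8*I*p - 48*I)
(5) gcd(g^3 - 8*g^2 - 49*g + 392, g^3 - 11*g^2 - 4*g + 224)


(1) = gcd((-3*q + t)*(t - 8), t*(-6*q + t)*(t - 2)) = 1
(2) = gcd((r - 3)*(r + 1/2)*(r + 7/2), (r - 4)*(r + 2)) = 1
(3) = gcd((y - 2)*(y - 1), y*(y - 1)*(y + 3)) = y - 1
(4) = gcd((p - 6)*(p + 4*I), (p - 6)*(p + 8*I)) = p - 6
(5) = g^2 - 15*g + 56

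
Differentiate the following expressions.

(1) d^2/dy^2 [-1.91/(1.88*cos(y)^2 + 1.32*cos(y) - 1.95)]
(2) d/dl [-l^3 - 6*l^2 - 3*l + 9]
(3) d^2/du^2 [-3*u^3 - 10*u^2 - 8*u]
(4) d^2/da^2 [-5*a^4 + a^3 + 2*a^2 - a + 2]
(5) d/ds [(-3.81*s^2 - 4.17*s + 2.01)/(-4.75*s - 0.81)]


(1) = (27.002816*(1 - cos(y)^2)^2 + 14.219568*cos(y)^3 + 44.837632*cos(y)^2 - 23.522796*cos(y) - 47.662904)/(1.88*cos(y)^2 + 1.32*cos(y) - 1.95)^3
(2) = -3*l^2 - 12*l - 3
(3) = -18*u - 20
(4) = -60*a^2 + 6*a + 4
(5) = (18.0975*s^2 + 6.1722*s + 12.9252)/(22.5625*s^2 + 7.695*s + 0.6561)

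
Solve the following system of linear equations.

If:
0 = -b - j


Then:
b = -j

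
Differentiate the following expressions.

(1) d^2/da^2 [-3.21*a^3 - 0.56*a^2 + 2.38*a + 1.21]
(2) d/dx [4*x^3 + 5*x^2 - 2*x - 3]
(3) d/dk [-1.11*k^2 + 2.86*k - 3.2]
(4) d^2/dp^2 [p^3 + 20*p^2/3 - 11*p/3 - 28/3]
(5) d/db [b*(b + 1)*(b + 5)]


(1) = -19.26*a - 1.12
(2) = 12*x^2 + 10*x - 2
(3) = 2.86 - 2.22*k
(4) = 6*p + 40/3
(5) = 3*b^2 + 12*b + 5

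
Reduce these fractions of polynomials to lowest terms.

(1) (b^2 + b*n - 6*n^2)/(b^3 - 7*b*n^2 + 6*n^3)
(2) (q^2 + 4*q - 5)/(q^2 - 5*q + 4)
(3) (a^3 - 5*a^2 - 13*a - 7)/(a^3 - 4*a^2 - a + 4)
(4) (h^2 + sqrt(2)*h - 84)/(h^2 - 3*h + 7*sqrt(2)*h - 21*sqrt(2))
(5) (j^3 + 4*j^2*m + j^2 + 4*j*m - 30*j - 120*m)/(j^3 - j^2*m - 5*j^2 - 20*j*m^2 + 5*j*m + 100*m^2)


(1) = 1/(b - n)
(2) = (q + 5)/(q - 4)
(3) = (a^2 - 6*a - 7)/(a^2 - 5*a + 4)
(4) = (h - 6*sqrt(2))/(h - 3)
(5) = (j + 6)/(j - 5*m)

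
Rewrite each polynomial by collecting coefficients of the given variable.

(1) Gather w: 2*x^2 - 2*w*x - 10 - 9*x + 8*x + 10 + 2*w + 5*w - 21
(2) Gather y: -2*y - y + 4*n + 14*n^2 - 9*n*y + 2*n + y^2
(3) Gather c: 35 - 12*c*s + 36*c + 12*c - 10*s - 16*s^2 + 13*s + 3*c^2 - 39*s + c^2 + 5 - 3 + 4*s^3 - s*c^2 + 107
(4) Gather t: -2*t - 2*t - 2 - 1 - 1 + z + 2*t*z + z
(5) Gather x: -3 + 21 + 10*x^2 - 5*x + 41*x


(1) = w*(7 - 2*x) + 2*x^2 - x - 21
(2) = 14*n^2 + 6*n + y^2 + y*(-9*n - 3)
(3) = c^2*(4 - s) + c*(48 - 12*s) + 4*s^3 - 16*s^2 - 36*s + 144
(4) = t*(2*z - 4) + 2*z - 4
(5) = 10*x^2 + 36*x + 18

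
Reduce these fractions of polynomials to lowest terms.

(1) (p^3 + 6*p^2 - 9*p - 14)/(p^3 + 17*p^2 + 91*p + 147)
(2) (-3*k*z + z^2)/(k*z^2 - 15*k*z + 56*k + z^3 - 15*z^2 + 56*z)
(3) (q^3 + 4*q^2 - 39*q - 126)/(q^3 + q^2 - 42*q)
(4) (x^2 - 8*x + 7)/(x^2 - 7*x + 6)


(1) = (p^2 - p - 2)/(p^2 + 10*p + 21)
(2) = (-3*k*z + z^2)/(k*z^2 - 15*k*z + 56*k + z^3 - 15*z^2 + 56*z)
(3) = (q + 3)/q
(4) = (x - 7)/(x - 6)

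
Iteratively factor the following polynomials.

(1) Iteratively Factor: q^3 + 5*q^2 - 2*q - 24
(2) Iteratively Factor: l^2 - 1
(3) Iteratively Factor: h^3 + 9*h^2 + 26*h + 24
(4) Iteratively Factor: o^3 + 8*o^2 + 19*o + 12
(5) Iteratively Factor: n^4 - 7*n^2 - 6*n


(1) = (q + 4)*(q^2 + q - 6) = (q - 2)*(q + 4)*(q + 3)
(2) = (l + 1)*(l - 1)
(3) = (h + 2)*(h^2 + 7*h + 12) = (h + 2)*(h + 3)*(h + 4)
(4) = (o + 1)*(o^2 + 7*o + 12) = (o + 1)*(o + 3)*(o + 4)
(5) = (n)*(n^3 - 7*n - 6) = n*(n + 2)*(n^2 - 2*n - 3) = n*(n - 3)*(n + 2)*(n + 1)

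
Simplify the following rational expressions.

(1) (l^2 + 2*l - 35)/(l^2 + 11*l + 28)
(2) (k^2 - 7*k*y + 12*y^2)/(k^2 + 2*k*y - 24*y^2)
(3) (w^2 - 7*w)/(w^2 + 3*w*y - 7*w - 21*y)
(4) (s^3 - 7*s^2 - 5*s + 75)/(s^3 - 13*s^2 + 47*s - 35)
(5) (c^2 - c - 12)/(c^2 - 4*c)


(1) = (l - 5)/(l + 4)
(2) = (k - 3*y)/(k + 6*y)
(3) = w/(w + 3*y)
(4) = (s^2 - 2*s - 15)/(s^2 - 8*s + 7)
(5) = (c + 3)/c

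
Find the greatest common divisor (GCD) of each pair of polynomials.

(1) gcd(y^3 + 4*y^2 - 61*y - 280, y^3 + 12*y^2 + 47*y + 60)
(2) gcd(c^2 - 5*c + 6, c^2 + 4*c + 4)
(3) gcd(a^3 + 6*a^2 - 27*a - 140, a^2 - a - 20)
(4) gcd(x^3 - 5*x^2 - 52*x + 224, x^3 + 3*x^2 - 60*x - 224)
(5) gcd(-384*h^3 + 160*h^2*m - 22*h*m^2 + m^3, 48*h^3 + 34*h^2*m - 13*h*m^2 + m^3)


(1) = gcd((y - 8)*(y + 5)*(y + 7), (y + 3)*(y + 4)*(y + 5)) = y + 5
(2) = gcd((c - 3)*(c - 2), (c + 2)^2) = 1
(3) = gcd((a - 5)*(a + 4)*(a + 7), (a - 5)*(a + 4)) = a^2 - a - 20
(4) = x^2 - x - 56
(5) = 48*h^2 - 14*h*m + m^2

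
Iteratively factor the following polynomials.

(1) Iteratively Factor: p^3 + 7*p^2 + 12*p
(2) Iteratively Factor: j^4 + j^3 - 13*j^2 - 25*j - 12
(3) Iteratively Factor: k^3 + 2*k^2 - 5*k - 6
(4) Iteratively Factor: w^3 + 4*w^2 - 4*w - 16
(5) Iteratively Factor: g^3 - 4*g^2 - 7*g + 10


(1) = (p + 4)*(p^2 + 3*p) = (p + 3)*(p + 4)*(p)
(2) = (j + 3)*(j^3 - 2*j^2 - 7*j - 4) = (j + 1)*(j + 3)*(j^2 - 3*j - 4) = (j - 4)*(j + 1)*(j + 3)*(j + 1)
(3) = (k - 2)*(k^2 + 4*k + 3) = (k - 2)*(k + 3)*(k + 1)
(4) = (w - 2)*(w^2 + 6*w + 8) = (w - 2)*(w + 4)*(w + 2)
(5) = (g - 5)*(g^2 + g - 2) = (g - 5)*(g + 2)*(g - 1)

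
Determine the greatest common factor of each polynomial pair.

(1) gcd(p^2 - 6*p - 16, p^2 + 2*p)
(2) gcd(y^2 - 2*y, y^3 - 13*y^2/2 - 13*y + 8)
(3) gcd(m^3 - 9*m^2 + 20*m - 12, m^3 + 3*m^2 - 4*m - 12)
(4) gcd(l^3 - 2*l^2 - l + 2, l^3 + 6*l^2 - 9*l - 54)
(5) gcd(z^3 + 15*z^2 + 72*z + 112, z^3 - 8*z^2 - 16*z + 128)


(1) = gcd((p - 8)*(p + 2), p*(p + 2)) = p + 2
(2) = gcd(y*(y - 2), (y - 8)*(y - 1/2)*(y + 2)) = 1
(3) = gcd((m - 6)*(m - 2)*(m - 1), (m - 2)*(m + 2)*(m + 3)) = m - 2
(4) = 1
(5) = gcd((z + 4)^2*(z + 7), (z - 8)*(z - 4)*(z + 4)) = z + 4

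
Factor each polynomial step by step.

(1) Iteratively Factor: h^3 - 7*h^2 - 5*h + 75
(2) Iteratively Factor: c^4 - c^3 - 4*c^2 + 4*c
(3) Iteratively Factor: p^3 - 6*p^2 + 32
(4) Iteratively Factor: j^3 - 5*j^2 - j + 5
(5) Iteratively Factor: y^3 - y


(1) = (h + 3)*(h^2 - 10*h + 25) = (h - 5)*(h + 3)*(h - 5)
(2) = (c)*(c^3 - c^2 - 4*c + 4) = c*(c + 2)*(c^2 - 3*c + 2) = c*(c - 1)*(c + 2)*(c - 2)
(3) = (p + 2)*(p^2 - 8*p + 16) = (p - 4)*(p + 2)*(p - 4)
(4) = (j + 1)*(j^2 - 6*j + 5) = (j - 5)*(j + 1)*(j - 1)
(5) = (y - 1)*(y^2 + y) = (y - 1)*(y + 1)*(y)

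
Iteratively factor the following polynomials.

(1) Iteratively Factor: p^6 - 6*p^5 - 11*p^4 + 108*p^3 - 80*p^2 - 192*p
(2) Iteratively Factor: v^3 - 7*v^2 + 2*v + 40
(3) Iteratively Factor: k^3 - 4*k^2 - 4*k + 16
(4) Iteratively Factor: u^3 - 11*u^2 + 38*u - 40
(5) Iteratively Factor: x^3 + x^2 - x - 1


(1) = (p - 3)*(p^5 - 3*p^4 - 20*p^3 + 48*p^2 + 64*p) = p*(p - 3)*(p^4 - 3*p^3 - 20*p^2 + 48*p + 64) = p*(p - 3)*(p + 1)*(p^3 - 4*p^2 - 16*p + 64) = p*(p - 3)*(p + 1)*(p + 4)*(p^2 - 8*p + 16) = p*(p - 4)*(p - 3)*(p + 1)*(p + 4)*(p - 4)
(2) = (v - 5)*(v^2 - 2*v - 8) = (v - 5)*(v + 2)*(v - 4)
(3) = (k - 2)*(k^2 - 2*k - 8) = (k - 2)*(k + 2)*(k - 4)
(4) = (u - 5)*(u^2 - 6*u + 8) = (u - 5)*(u - 4)*(u - 2)
(5) = (x + 1)*(x^2 - 1) = (x + 1)^2*(x - 1)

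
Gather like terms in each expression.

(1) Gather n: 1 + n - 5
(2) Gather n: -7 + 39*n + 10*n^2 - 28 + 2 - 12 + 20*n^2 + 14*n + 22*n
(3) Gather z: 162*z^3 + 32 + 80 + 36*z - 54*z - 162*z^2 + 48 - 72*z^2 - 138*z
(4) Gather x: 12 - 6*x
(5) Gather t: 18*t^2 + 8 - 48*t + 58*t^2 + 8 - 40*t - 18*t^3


(1) = n - 4
(2) = 30*n^2 + 75*n - 45
(3) = 162*z^3 - 234*z^2 - 156*z + 160
(4) = 12 - 6*x
(5) = -18*t^3 + 76*t^2 - 88*t + 16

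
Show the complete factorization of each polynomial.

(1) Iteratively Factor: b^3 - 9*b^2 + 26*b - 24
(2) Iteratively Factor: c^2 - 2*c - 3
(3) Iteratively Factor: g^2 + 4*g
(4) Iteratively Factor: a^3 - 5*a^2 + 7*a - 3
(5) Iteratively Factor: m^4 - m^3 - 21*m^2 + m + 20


(1) = (b - 2)*(b^2 - 7*b + 12) = (b - 3)*(b - 2)*(b - 4)
(2) = (c + 1)*(c - 3)
(3) = (g)*(g + 4)
(4) = (a - 1)*(a^2 - 4*a + 3) = (a - 3)*(a - 1)*(a - 1)
(5) = (m - 1)*(m^3 - 21*m - 20) = (m - 1)*(m + 1)*(m^2 - m - 20) = (m - 1)*(m + 1)*(m + 4)*(m - 5)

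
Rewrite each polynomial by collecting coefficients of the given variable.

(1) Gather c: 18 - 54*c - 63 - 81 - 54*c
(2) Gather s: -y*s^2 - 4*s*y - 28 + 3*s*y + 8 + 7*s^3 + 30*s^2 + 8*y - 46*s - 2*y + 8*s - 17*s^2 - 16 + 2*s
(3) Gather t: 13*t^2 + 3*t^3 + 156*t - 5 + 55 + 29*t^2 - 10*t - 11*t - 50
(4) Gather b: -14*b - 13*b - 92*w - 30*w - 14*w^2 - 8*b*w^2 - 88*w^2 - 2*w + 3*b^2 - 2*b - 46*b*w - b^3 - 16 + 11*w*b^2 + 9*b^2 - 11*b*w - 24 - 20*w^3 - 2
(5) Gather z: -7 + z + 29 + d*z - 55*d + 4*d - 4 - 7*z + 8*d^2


(1) = -108*c - 126
(2) = 7*s^3 + s^2*(13 - y) + s*(-y - 36) + 6*y - 36
(3) = 3*t^3 + 42*t^2 + 135*t
(4) = -b^3 + b^2*(11*w + 12) + b*(-8*w^2 - 57*w - 29) - 20*w^3 - 102*w^2 - 124*w - 42
(5) = 8*d^2 - 51*d + z*(d - 6) + 18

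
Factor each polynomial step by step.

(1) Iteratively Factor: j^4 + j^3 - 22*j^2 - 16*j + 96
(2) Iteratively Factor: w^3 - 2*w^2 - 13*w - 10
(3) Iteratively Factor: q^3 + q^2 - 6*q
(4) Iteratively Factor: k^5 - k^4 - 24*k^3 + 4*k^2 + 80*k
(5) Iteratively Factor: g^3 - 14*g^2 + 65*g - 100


(1) = (j + 3)*(j^3 - 2*j^2 - 16*j + 32) = (j - 4)*(j + 3)*(j^2 + 2*j - 8) = (j - 4)*(j - 2)*(j + 3)*(j + 4)
(2) = (w + 1)*(w^2 - 3*w - 10) = (w - 5)*(w + 1)*(w + 2)
(3) = (q + 3)*(q^2 - 2*q) = q*(q + 3)*(q - 2)
(4) = (k - 2)*(k^4 + k^3 - 22*k^2 - 40*k) = k*(k - 2)*(k^3 + k^2 - 22*k - 40) = k*(k - 2)*(k + 4)*(k^2 - 3*k - 10) = k*(k - 2)*(k + 2)*(k + 4)*(k - 5)
(5) = (g - 5)*(g^2 - 9*g + 20) = (g - 5)^2*(g - 4)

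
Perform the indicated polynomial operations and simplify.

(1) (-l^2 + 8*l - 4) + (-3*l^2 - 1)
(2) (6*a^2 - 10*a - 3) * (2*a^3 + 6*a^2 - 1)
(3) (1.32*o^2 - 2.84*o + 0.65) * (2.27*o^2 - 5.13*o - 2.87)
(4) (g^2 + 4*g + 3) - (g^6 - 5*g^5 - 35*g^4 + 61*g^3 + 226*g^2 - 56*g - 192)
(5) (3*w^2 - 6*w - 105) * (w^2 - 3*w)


(1) = -4*l^2 + 8*l - 5
(2) = 12*a^5 + 16*a^4 - 66*a^3 - 24*a^2 + 10*a + 3
(3) = 2.9964*o^4 - 13.2184*o^3 + 12.2563*o^2 + 4.8163*o - 1.8655
(4) = -g^6 + 5*g^5 + 35*g^4 - 61*g^3 - 225*g^2 + 60*g + 195
(5) = 3*w^4 - 15*w^3 - 87*w^2 + 315*w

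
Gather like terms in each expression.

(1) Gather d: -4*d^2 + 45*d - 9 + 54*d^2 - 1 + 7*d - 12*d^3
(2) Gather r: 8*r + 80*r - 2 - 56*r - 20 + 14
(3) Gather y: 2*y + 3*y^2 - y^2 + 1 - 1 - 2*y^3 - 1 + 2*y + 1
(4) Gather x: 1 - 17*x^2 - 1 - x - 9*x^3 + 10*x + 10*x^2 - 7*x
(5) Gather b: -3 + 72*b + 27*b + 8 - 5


(1) = -12*d^3 + 50*d^2 + 52*d - 10
(2) = 32*r - 8
(3) = -2*y^3 + 2*y^2 + 4*y
(4) = -9*x^3 - 7*x^2 + 2*x
(5) = 99*b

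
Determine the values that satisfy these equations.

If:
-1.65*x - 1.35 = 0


Then:
x = -0.82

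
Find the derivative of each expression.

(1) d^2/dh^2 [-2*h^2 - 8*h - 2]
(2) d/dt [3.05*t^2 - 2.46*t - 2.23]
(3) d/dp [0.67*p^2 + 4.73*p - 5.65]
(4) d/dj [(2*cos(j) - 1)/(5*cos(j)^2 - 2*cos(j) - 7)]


(1) = -4
(2) = 6.1*t - 2.46
(3) = 1.34*p + 4.73
(4) = 2*(5*cos(j)^2 - 5*cos(j) + 8)*sin(j)/((cos(j) + 1)^2*(5*cos(j) - 7)^2)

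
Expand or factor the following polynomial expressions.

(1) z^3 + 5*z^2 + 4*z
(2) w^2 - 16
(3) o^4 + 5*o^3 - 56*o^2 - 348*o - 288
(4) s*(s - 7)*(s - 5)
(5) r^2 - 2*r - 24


(1) = z*(z + 1)*(z + 4)
(2) = (w - 4)*(w + 4)
(3) = (o - 8)*(o + 1)*(o + 6)^2
(4) = s^3 - 12*s^2 + 35*s
(5) = (r - 6)*(r + 4)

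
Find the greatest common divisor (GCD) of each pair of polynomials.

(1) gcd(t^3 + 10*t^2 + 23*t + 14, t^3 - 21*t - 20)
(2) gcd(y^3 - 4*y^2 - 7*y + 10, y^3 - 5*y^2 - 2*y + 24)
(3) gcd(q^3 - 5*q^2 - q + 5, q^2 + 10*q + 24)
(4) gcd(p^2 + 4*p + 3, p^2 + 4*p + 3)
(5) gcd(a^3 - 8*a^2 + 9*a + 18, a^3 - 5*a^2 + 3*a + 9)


(1) = gcd((t + 1)*(t + 2)*(t + 7), (t - 5)*(t + 1)*(t + 4)) = t + 1
(2) = y + 2
(3) = 1
(4) = p^2 + 4*p + 3
(5) = a^2 - 2*a - 3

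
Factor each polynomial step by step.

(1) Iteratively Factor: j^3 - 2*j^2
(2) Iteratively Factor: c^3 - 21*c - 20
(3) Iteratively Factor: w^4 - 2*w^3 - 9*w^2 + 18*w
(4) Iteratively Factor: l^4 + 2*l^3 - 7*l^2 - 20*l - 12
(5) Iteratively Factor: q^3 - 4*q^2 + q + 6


(1) = (j)*(j^2 - 2*j) = j*(j - 2)*(j)
(2) = (c + 1)*(c^2 - c - 20) = (c + 1)*(c + 4)*(c - 5)
(3) = (w + 3)*(w^3 - 5*w^2 + 6*w) = w*(w + 3)*(w^2 - 5*w + 6) = w*(w - 2)*(w + 3)*(w - 3)
(4) = (l + 2)*(l^3 - 7*l - 6) = (l + 2)^2*(l^2 - 2*l - 3) = (l - 3)*(l + 2)^2*(l + 1)
(5) = (q + 1)*(q^2 - 5*q + 6) = (q - 3)*(q + 1)*(q - 2)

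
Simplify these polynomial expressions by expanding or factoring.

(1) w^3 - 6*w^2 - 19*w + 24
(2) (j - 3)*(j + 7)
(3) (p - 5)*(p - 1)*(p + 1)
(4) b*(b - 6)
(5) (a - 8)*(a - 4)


(1) = (w - 8)*(w - 1)*(w + 3)
(2) = j^2 + 4*j - 21
(3) = p^3 - 5*p^2 - p + 5
(4) = b^2 - 6*b
(5) = a^2 - 12*a + 32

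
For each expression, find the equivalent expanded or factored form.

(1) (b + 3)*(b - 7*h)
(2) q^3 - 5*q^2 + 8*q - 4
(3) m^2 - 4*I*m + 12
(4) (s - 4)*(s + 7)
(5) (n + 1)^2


(1) = b^2 - 7*b*h + 3*b - 21*h
(2) = (q - 2)^2*(q - 1)
(3) = (m - 6*I)*(m + 2*I)
(4) = s^2 + 3*s - 28
(5) = n^2 + 2*n + 1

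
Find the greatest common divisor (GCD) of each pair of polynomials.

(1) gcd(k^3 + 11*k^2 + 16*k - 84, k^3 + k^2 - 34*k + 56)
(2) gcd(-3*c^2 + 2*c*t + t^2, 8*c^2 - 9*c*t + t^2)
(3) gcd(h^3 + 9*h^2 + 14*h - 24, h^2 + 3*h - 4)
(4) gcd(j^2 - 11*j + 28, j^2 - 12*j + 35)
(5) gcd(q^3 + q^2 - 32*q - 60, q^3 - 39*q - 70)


(1) = gcd((k - 2)*(k + 6)*(k + 7), (k - 4)*(k - 2)*(k + 7)) = k^2 + 5*k - 14
(2) = -c + t
(3) = gcd((h - 1)*(h + 4)*(h + 6), (h - 1)*(h + 4)) = h^2 + 3*h - 4
(4) = j - 7
(5) = gcd((q - 6)*(q + 2)*(q + 5), (q - 7)*(q + 2)*(q + 5)) = q^2 + 7*q + 10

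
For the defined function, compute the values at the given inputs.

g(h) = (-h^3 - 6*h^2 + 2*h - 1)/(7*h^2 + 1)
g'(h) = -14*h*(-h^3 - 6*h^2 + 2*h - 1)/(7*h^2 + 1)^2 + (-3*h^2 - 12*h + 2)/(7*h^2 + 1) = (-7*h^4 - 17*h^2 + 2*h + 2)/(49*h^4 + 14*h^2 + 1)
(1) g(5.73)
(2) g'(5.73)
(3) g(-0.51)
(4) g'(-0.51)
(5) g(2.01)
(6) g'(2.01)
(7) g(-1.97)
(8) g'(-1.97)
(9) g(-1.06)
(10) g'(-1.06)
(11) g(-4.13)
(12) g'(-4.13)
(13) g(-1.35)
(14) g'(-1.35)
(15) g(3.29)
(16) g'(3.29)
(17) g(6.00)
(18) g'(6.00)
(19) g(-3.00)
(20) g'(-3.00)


(1) = -1.62
(2) = -0.15
(3) = -1.22
(4) = -0.49
(5) = -1.00
(6) = -0.21
(7) = -0.73
(8) = -0.22
(9) = -0.98
(10) = -0.36
(11) = -0.34
(12) = -0.16
(13) = -0.88
(14) = -0.29
(15) = -1.24
(16) = -0.17
(17) = -1.66
(18) = -0.15
(19) = -0.53
(20) = -0.18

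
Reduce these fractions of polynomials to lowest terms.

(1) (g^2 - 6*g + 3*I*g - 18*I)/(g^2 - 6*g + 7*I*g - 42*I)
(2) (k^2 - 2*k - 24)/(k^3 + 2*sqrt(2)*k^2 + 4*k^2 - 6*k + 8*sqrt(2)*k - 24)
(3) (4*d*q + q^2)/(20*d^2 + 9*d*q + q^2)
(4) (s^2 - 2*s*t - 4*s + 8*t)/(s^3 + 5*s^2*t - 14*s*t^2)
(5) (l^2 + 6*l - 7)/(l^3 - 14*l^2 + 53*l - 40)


(1) = (g + 3*I)/(g + 7*I)
(2) = (k - 6)/(k^2 + 2*sqrt(2)*k - 6)
(3) = q/(5*d + q)
(4) = (s - 4)/(s^2 + 7*s*t)
(5) = (l + 7)/(l^2 - 13*l + 40)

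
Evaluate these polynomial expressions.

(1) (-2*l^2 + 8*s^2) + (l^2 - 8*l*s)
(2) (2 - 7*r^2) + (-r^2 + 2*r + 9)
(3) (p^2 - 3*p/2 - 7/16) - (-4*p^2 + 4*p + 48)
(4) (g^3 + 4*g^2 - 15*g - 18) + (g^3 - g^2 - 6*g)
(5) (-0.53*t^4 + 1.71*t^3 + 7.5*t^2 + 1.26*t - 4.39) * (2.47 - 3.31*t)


(1) = -l^2 - 8*l*s + 8*s^2
(2) = -8*r^2 + 2*r + 11
(3) = 5*p^2 - 11*p/2 - 775/16
(4) = 2*g^3 + 3*g^2 - 21*g - 18
(5) = 1.7543*t^5 - 6.9692*t^4 - 20.6013*t^3 + 14.3544*t^2 + 17.6431*t - 10.8433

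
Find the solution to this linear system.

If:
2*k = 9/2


Then:
k = 9/4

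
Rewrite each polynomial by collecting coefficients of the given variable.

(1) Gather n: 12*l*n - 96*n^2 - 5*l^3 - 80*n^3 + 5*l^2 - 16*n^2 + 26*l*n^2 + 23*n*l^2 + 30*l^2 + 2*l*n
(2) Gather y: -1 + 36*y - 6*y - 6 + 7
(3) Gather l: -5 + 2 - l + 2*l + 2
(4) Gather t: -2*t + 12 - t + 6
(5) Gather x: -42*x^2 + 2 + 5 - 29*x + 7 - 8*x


(1) = -5*l^3 + 35*l^2 - 80*n^3 + n^2*(26*l - 112) + n*(23*l^2 + 14*l)
(2) = 30*y
(3) = l - 1
(4) = 18 - 3*t
(5) = -42*x^2 - 37*x + 14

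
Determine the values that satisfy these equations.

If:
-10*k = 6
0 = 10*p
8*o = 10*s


Then:
k = -3/5
o = 5*s/4
p = 0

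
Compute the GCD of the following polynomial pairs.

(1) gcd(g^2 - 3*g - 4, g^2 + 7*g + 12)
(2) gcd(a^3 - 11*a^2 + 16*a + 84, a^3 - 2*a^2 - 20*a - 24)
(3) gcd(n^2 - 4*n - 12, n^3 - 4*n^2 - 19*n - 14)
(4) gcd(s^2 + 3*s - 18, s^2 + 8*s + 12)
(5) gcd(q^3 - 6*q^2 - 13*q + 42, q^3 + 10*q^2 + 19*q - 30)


(1) = gcd((g - 4)*(g + 1), (g + 3)*(g + 4)) = 1
(2) = a^2 - 4*a - 12
(3) = n + 2
(4) = s + 6
(5) = 1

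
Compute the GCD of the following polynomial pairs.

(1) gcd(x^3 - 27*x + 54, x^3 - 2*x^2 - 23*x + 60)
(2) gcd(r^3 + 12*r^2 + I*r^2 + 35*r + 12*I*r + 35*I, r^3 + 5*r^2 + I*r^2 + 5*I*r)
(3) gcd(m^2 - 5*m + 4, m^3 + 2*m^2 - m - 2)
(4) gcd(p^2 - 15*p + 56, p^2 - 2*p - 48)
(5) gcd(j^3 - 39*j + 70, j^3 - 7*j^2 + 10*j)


(1) = x - 3
(2) = r^2 + r*(5 + I) + 5*I
(3) = m - 1
(4) = p - 8
(5) = j^2 - 7*j + 10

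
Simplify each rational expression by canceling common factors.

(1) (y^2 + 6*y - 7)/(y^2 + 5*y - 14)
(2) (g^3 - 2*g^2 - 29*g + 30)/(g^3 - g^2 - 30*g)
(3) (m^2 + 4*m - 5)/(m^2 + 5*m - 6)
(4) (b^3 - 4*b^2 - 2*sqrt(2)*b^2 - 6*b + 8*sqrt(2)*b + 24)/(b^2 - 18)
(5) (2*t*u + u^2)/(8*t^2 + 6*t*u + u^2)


(1) = (y - 1)/(y - 2)
(2) = (g - 1)/g
(3) = (m + 5)/(m + 6)
(4) = (b^2 + b*(-4 + sqrt(2)) - 4*sqrt(2))/(b + 3*sqrt(2))
(5) = u/(4*t + u)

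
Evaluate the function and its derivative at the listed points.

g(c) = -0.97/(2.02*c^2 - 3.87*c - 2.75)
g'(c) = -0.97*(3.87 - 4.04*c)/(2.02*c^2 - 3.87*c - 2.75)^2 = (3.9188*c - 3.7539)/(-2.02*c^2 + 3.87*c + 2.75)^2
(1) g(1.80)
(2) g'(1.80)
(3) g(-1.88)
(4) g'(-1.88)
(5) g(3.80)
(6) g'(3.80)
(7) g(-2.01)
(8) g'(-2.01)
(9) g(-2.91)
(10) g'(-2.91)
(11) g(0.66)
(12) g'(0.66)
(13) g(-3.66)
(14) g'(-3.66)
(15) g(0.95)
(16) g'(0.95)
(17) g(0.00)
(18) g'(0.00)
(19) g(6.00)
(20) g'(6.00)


(1) = 0.31
(2) = 0.33
(3) = -0.08
(4) = -0.08
(5) = -0.08
(6) = 0.08
(7) = -0.07
(8) = -0.07
(9) = -0.04
(10) = -0.02
(11) = 0.22
(12) = -0.06
(13) = -0.03
(14) = -0.01
(15) = 0.21
(16) = -0.00
(17) = 0.35
(18) = -0.50
(19) = -0.02
(20) = 0.01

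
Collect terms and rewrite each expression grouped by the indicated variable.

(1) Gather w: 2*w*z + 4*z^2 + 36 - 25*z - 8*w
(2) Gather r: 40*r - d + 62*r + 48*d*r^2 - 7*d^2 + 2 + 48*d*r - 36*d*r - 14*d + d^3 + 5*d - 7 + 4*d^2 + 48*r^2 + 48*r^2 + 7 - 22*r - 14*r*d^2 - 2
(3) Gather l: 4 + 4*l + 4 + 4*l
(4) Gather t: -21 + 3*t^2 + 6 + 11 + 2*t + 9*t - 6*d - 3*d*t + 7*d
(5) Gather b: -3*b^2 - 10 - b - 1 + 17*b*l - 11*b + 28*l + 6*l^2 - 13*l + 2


(1) = w*(2*z - 8) + 4*z^2 - 25*z + 36
(2) = d^3 - 3*d^2 - 10*d + r^2*(48*d + 96) + r*(-14*d^2 + 12*d + 80)
(3) = 8*l + 8
(4) = d + 3*t^2 + t*(11 - 3*d) - 4
(5) = -3*b^2 + b*(17*l - 12) + 6*l^2 + 15*l - 9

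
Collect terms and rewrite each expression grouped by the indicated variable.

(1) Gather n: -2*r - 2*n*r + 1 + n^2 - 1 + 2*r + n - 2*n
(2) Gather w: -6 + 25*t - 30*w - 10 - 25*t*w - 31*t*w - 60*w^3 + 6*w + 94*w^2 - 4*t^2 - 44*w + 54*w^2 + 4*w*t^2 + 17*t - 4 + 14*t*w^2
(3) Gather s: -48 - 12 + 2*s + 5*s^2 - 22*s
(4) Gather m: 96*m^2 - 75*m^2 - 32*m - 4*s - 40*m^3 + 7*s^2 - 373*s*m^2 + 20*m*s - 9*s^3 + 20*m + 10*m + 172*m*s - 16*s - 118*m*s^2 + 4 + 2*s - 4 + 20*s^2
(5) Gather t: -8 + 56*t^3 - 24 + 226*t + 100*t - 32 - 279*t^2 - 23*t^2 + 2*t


(1) = n^2 + n*(-2*r - 1)
(2) = -4*t^2 + 42*t - 60*w^3 + w^2*(14*t + 148) + w*(4*t^2 - 56*t - 68) - 20
(3) = 5*s^2 - 20*s - 60
(4) = -40*m^3 + m^2*(21 - 373*s) + m*(-118*s^2 + 192*s - 2) - 9*s^3 + 27*s^2 - 18*s
(5) = 56*t^3 - 302*t^2 + 328*t - 64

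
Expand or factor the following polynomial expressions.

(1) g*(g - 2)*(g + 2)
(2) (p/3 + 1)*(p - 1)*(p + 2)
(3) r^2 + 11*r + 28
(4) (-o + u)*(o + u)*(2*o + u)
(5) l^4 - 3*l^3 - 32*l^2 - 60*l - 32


(1) = g^3 - 4*g
(2) = p^3/3 + 4*p^2/3 + p/3 - 2
(3) = (r + 4)*(r + 7)
(4) = -2*o^3 - o^2*u + 2*o*u^2 + u^3
(5) = (l - 8)*(l + 1)*(l + 2)^2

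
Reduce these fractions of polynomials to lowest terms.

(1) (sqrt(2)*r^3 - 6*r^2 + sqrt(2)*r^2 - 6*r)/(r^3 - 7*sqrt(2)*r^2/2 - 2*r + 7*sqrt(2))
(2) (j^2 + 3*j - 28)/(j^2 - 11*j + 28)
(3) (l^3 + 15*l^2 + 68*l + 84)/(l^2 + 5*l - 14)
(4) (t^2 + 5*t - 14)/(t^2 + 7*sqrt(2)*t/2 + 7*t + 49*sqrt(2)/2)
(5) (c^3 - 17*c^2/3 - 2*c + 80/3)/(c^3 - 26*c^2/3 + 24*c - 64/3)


(1) = (2*sqrt(2)*r^3 + r^2*(-12 + 2*sqrt(2)) - 12*r)/(2*r^3 - 7*sqrt(2)*r^2 - 4*r + 14*sqrt(2))
(2) = (j + 7)/(j - 7)
(3) = (l^2 + 8*l + 12)/(l - 2)
(4) = (2*t - 4)/(2*t + 7*sqrt(2))
(5) = (c^2 - 3*c - 10)/(c^2 - 6*c + 8)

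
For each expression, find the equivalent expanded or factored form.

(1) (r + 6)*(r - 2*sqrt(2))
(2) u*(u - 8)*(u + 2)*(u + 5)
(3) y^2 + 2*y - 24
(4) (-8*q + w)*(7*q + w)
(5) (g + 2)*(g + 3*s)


(1) = r^2 - 2*sqrt(2)*r + 6*r - 12*sqrt(2)
(2) = u^4 - u^3 - 46*u^2 - 80*u
(3) = (y - 4)*(y + 6)
(4) = -56*q^2 - q*w + w^2
(5) = g^2 + 3*g*s + 2*g + 6*s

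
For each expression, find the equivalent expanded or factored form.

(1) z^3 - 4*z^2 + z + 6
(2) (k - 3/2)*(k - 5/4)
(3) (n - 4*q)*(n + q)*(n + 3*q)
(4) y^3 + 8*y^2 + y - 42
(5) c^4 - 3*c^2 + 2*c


(1) = (z - 3)*(z - 2)*(z + 1)
(2) = k^2 - 11*k/4 + 15/8
(3) = n^3 - 13*n*q^2 - 12*q^3
(4) = (y - 2)*(y + 3)*(y + 7)
(5) = c*(c - 1)^2*(c + 2)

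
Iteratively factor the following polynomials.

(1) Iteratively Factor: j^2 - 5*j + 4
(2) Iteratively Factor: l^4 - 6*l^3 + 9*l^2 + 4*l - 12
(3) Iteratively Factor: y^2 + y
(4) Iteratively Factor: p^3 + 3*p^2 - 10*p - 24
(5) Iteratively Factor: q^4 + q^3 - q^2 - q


(1) = (j - 4)*(j - 1)
(2) = (l + 1)*(l^3 - 7*l^2 + 16*l - 12) = (l - 2)*(l + 1)*(l^2 - 5*l + 6) = (l - 2)^2*(l + 1)*(l - 3)
(3) = (y)*(y + 1)
(4) = (p + 4)*(p^2 - p - 6) = (p - 3)*(p + 4)*(p + 2)
(5) = (q)*(q^3 + q^2 - q - 1) = q*(q + 1)*(q^2 - 1) = q*(q + 1)^2*(q - 1)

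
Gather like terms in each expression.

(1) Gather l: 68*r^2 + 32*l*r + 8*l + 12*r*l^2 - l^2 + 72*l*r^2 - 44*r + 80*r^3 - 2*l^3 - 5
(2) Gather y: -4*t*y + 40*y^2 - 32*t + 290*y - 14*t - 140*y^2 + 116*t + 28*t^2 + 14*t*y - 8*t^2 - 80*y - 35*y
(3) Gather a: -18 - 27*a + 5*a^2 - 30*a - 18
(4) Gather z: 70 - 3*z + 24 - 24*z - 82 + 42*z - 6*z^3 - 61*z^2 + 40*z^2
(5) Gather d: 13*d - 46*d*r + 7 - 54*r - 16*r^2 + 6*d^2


(1) = -2*l^3 + l^2*(12*r - 1) + l*(72*r^2 + 32*r + 8) + 80*r^3 + 68*r^2 - 44*r - 5
(2) = 20*t^2 + 70*t - 100*y^2 + y*(10*t + 175)
(3) = 5*a^2 - 57*a - 36
(4) = -6*z^3 - 21*z^2 + 15*z + 12
(5) = 6*d^2 + d*(13 - 46*r) - 16*r^2 - 54*r + 7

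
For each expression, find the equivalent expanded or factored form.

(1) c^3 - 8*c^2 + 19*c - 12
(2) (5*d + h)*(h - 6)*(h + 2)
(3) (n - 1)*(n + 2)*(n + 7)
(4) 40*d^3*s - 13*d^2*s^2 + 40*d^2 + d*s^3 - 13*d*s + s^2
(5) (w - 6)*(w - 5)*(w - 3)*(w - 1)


(1) = (c - 4)*(c - 3)*(c - 1)
(2) = 5*d*h^2 - 20*d*h - 60*d + h^3 - 4*h^2 - 12*h
(3) = n^3 + 8*n^2 + 5*n - 14
(4) = (-8*d + s)*(-5*d + s)*(d*s + 1)
(5) = w^4 - 15*w^3 + 77*w^2 - 153*w + 90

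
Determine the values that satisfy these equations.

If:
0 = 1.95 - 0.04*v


Then:
v = 48.75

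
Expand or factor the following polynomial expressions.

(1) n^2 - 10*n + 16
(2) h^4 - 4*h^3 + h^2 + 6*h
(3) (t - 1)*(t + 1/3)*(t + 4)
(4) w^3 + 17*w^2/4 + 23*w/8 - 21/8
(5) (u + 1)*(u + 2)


(1) = (n - 8)*(n - 2)
(2) = h*(h - 3)*(h - 2)*(h + 1)
(3) = t^3 + 10*t^2/3 - 3*t - 4/3
(4) = (w - 1/2)*(w + 7/4)*(w + 3)
(5) = u^2 + 3*u + 2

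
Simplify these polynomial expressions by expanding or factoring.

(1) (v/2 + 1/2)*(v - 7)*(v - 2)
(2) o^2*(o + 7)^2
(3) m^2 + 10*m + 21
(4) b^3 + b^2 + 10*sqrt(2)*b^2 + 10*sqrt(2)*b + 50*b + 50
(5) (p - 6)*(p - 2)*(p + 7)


(1) = v^3/2 - 4*v^2 + 5*v/2 + 7
(2) = o^4 + 14*o^3 + 49*o^2
(3) = (m + 3)*(m + 7)
(4) = (b + 1)*(b + 5*sqrt(2))^2
(5) = p^3 - p^2 - 44*p + 84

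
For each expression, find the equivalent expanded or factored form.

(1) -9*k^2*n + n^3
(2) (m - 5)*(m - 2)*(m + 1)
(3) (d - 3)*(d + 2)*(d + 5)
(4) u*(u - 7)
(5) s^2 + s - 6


(1) = n*(-3*k + n)*(3*k + n)
(2) = m^3 - 6*m^2 + 3*m + 10
(3) = d^3 + 4*d^2 - 11*d - 30
(4) = u^2 - 7*u
(5) = (s - 2)*(s + 3)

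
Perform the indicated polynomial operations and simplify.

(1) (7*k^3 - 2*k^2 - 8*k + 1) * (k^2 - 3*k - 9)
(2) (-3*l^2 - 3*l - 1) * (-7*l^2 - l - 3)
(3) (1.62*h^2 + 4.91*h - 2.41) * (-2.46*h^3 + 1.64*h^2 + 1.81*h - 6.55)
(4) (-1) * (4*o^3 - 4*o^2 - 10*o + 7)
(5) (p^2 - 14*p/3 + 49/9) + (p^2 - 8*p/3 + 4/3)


(1) = 7*k^5 - 23*k^4 - 65*k^3 + 43*k^2 + 69*k - 9
(2) = 21*l^4 + 24*l^3 + 19*l^2 + 10*l + 3
(3) = -3.9852*h^5 - 9.4218*h^4 + 16.9132*h^3 - 5.6763*h^2 - 36.5226*h + 15.7855
(4) = -4*o^3 + 4*o^2 + 10*o - 7
(5) = 2*p^2 - 22*p/3 + 61/9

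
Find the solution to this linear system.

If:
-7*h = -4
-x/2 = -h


Then:
h = 4/7
x = 8/7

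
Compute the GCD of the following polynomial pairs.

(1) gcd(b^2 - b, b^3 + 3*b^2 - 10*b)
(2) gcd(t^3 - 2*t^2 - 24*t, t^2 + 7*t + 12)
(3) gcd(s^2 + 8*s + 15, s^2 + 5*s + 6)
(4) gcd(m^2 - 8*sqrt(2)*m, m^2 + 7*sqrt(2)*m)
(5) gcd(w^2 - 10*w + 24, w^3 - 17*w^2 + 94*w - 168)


(1) = b
(2) = t + 4
(3) = gcd((s + 3)*(s + 5), (s + 2)*(s + 3)) = s + 3
(4) = m
(5) = w^2 - 10*w + 24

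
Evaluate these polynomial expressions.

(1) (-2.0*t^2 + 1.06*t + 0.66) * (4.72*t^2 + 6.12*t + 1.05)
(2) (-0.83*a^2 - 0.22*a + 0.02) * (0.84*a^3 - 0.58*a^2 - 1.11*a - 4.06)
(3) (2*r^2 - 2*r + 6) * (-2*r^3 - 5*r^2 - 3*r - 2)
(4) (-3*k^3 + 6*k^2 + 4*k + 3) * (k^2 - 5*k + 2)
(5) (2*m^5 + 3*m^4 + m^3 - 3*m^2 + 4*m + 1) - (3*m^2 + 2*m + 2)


(1) = -9.44*t^4 - 7.2368*t^3 + 7.5024*t^2 + 5.1522*t + 0.693
(2) = -0.6972*a^5 + 0.2966*a^4 + 1.0657*a^3 + 3.6024*a^2 + 0.871*a - 0.0812
(3) = -4*r^5 - 6*r^4 - 8*r^3 - 28*r^2 - 14*r - 12
(4) = -3*k^5 + 21*k^4 - 32*k^3 - 5*k^2 - 7*k + 6
(5) = 2*m^5 + 3*m^4 + m^3 - 6*m^2 + 2*m - 1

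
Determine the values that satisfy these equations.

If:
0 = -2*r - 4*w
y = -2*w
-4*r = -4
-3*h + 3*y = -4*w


Then:
h = 1/3
r = 1
w = -1/2
y = 1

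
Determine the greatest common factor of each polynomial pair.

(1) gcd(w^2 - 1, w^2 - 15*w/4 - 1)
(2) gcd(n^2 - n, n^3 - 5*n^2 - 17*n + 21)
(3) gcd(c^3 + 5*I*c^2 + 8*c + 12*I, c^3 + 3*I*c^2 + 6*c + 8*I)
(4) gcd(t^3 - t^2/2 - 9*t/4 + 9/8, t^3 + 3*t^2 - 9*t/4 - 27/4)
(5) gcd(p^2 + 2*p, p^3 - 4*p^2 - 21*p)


(1) = 1
(2) = gcd(n*(n - 1), (n - 7)*(n - 1)*(n + 3)) = n - 1
(3) = c^2 - I*c + 2
(4) = gcd((t - 3/2)*(t - 1/2)*(t + 3/2), (t - 3/2)*(t + 3/2)*(t + 3)) = t^2 - 9/4
(5) = gcd(p*(p + 2), p*(p - 7)*(p + 3)) = p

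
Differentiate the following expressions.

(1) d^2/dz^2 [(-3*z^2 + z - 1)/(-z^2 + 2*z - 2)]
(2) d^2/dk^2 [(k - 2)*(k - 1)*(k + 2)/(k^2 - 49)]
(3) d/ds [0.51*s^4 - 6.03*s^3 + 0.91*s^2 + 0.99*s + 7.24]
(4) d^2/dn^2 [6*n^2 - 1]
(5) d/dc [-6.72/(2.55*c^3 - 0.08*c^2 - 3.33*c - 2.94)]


(1) = 10*(z^3 - 3*z^2 + 2)/(z^6 - 6*z^5 + 18*z^4 - 32*z^3 + 36*z^2 - 24*z + 8)
(2) = 90*(k^3 - 3*k^2 + 147*k - 49)/(k^6 - 147*k^4 + 7203*k^2 - 117649)
(3) = 2.04*s^3 - 18.09*s^2 + 1.82*s + 0.99
(4) = 12
(5) = (51.408*c^2 - 1.0752*c - 22.3776)/(-2.55*c^3 + 0.08*c^2 + 3.33*c + 2.94)^2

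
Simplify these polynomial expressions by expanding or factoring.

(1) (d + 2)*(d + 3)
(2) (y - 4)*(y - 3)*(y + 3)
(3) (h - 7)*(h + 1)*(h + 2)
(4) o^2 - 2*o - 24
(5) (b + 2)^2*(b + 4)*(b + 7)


(1) = d^2 + 5*d + 6
(2) = y^3 - 4*y^2 - 9*y + 36
(3) = h^3 - 4*h^2 - 19*h - 14
(4) = (o - 6)*(o + 4)
(5) = b^4 + 15*b^3 + 76*b^2 + 156*b + 112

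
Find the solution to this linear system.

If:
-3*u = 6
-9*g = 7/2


Then:
g = -7/18
u = -2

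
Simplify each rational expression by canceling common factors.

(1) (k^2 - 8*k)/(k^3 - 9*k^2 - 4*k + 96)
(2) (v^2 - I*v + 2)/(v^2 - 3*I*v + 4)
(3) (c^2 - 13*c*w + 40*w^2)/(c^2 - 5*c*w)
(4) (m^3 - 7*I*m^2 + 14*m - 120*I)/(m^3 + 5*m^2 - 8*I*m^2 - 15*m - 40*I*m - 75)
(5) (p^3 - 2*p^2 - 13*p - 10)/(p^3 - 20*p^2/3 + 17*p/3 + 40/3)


(1) = k/(k^2 - k - 12)
(2) = (v - 2*I)/(v - 4*I)
(3) = (c - 8*w)/c
(4) = (m^2 - 2*I*m + 24)/(m^2 + m*(5 - 3*I) - 15*I)
(5) = (3*p + 6)/(3*p - 8)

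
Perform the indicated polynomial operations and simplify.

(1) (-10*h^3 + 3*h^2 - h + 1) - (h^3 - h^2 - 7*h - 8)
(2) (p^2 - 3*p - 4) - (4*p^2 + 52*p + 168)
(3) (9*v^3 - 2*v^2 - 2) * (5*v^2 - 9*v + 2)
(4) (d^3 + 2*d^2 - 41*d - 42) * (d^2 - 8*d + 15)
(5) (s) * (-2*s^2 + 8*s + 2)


(1) = -11*h^3 + 4*h^2 + 6*h + 9
(2) = -3*p^2 - 55*p - 172
(3) = 45*v^5 - 91*v^4 + 36*v^3 - 14*v^2 + 18*v - 4
(4) = d^5 - 6*d^4 - 42*d^3 + 316*d^2 - 279*d - 630
(5) = -2*s^3 + 8*s^2 + 2*s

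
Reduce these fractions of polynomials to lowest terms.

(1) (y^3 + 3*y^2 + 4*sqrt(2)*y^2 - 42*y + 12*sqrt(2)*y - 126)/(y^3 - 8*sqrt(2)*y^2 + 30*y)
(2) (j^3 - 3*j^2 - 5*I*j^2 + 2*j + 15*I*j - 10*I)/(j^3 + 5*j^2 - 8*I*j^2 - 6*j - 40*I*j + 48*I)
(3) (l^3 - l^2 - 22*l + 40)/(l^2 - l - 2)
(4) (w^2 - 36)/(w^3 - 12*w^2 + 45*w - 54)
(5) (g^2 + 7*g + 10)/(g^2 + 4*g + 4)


(1) = (y^2 + y*(3 + 7*sqrt(2)) + 21*sqrt(2))/(y^2 - 5*sqrt(2)*y)
(2) = (j^2 + j*(-2 - 5*I) + 10*I)/(j^2 + j*(6 - 8*I) - 48*I)
(3) = (l^2 + l - 20)/(l + 1)
(4) = (w + 6)/(w^2 - 6*w + 9)
(5) = (g + 5)/(g + 2)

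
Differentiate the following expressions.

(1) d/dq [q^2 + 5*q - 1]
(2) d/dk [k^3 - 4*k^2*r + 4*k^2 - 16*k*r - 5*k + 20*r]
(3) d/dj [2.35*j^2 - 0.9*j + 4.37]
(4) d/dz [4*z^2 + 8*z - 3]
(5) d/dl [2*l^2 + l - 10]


(1) = 2*q + 5
(2) = 3*k^2 - 8*k*r + 8*k - 16*r - 5
(3) = 4.7*j - 0.9
(4) = 8*z + 8
(5) = 4*l + 1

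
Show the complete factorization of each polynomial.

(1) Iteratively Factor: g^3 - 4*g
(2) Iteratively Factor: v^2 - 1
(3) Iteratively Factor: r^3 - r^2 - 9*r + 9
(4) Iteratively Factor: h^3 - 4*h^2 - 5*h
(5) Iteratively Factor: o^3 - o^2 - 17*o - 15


(1) = (g)*(g^2 - 4) = g*(g - 2)*(g + 2)
(2) = (v + 1)*(v - 1)
(3) = (r - 1)*(r^2 - 9) = (r - 1)*(r + 3)*(r - 3)
(4) = (h - 5)*(h^2 + h) = (h - 5)*(h + 1)*(h)
(5) = (o - 5)*(o^2 + 4*o + 3) = (o - 5)*(o + 3)*(o + 1)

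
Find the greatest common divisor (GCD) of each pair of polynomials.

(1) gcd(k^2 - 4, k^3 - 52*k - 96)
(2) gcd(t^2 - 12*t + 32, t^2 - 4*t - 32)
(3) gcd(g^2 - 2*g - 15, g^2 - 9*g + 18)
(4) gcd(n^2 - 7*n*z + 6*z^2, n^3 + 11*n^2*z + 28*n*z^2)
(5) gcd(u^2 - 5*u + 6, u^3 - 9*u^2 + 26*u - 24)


(1) = gcd((k - 2)*(k + 2), (k - 8)*(k + 2)*(k + 6)) = k + 2
(2) = gcd((t - 8)*(t - 4), (t - 8)*(t + 4)) = t - 8
(3) = 1
(4) = 1
(5) = gcd((u - 3)*(u - 2), (u - 4)*(u - 3)*(u - 2)) = u^2 - 5*u + 6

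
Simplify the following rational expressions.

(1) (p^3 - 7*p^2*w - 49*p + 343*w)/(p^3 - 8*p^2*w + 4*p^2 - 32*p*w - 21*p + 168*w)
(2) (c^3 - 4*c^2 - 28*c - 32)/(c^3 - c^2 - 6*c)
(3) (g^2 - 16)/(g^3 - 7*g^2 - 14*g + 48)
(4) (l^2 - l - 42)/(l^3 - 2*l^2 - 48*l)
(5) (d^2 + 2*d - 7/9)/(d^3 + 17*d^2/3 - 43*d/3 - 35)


(1) = (p^2 - 7*p*w - 7*p + 49*w)/(p^2 - 8*p*w - 3*p + 24*w)
(2) = (c^2 - 6*c - 16)/(c^2 - 3*c)
(3) = (g^2 - 16)/(g^3 - 7*g^2 - 14*g + 48)
(4) = (l - 7)/(l^2 - 8*l)
(5) = (9*d^2 + 18*d - 7)/(9*d^3 + 51*d^2 - 129*d - 315)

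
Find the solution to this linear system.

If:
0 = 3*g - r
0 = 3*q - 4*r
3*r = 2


Then:
g = 2/9
q = 8/9
r = 2/3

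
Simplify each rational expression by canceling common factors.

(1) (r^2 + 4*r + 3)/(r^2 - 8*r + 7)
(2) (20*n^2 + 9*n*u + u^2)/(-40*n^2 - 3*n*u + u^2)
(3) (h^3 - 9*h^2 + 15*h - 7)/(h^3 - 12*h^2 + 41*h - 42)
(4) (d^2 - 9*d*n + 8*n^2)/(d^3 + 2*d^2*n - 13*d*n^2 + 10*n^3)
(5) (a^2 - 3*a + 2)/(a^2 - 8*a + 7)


(1) = (r^2 + 4*r + 3)/(r^2 - 8*r + 7)
(2) = (4*n + u)/(-8*n + u)
(3) = (h^2 - 2*h + 1)/(h^2 - 5*h + 6)
(4) = (d - 8*n)/(d^2 + 3*d*n - 10*n^2)
(5) = (a - 2)/(a - 7)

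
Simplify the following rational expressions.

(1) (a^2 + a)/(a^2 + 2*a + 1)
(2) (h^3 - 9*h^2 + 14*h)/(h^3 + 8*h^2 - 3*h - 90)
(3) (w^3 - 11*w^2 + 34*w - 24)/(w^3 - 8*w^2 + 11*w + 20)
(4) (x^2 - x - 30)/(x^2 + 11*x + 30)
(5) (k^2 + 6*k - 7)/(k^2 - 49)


(1) = a/(a + 1)
(2) = (h^3 - 9*h^2 + 14*h)/(h^3 + 8*h^2 - 3*h - 90)
(3) = (w^2 - 7*w + 6)/(w^2 - 4*w - 5)
(4) = (x - 6)/(x + 6)
(5) = (k - 1)/(k - 7)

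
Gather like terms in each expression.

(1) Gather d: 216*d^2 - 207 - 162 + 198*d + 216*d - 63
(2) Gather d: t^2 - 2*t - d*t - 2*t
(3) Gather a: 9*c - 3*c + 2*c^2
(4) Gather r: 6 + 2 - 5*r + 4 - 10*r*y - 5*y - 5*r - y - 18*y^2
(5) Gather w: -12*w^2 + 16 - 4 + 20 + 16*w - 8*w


(1) = 216*d^2 + 414*d - 432
(2) = -d*t + t^2 - 4*t
(3) = 2*c^2 + 6*c
(4) = r*(-10*y - 10) - 18*y^2 - 6*y + 12
(5) = -12*w^2 + 8*w + 32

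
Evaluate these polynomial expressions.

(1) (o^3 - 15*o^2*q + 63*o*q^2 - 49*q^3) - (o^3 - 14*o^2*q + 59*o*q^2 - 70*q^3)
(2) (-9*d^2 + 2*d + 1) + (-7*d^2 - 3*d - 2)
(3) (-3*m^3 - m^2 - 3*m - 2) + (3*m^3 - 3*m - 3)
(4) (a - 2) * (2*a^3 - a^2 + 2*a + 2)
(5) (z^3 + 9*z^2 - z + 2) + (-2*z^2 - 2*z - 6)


(1) = -o^2*q + 4*o*q^2 + 21*q^3
(2) = -16*d^2 - d - 1
(3) = -m^2 - 6*m - 5
(4) = 2*a^4 - 5*a^3 + 4*a^2 - 2*a - 4
(5) = z^3 + 7*z^2 - 3*z - 4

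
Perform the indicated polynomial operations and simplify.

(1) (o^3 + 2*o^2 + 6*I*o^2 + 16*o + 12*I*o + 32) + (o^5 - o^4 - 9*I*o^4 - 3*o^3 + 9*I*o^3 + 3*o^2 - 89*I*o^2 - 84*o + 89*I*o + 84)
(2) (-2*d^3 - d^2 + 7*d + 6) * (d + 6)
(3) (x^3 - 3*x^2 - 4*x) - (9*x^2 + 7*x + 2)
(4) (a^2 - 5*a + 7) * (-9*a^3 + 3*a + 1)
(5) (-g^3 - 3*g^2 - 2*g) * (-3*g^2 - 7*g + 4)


(1) = o^5 - o^4 - 9*I*o^4 - 2*o^3 + 9*I*o^3 + 5*o^2 - 83*I*o^2 - 68*o + 101*I*o + 116
(2) = -2*d^4 - 13*d^3 + d^2 + 48*d + 36
(3) = x^3 - 12*x^2 - 11*x - 2
(4) = -9*a^5 + 45*a^4 - 60*a^3 - 14*a^2 + 16*a + 7
(5) = 3*g^5 + 16*g^4 + 23*g^3 + 2*g^2 - 8*g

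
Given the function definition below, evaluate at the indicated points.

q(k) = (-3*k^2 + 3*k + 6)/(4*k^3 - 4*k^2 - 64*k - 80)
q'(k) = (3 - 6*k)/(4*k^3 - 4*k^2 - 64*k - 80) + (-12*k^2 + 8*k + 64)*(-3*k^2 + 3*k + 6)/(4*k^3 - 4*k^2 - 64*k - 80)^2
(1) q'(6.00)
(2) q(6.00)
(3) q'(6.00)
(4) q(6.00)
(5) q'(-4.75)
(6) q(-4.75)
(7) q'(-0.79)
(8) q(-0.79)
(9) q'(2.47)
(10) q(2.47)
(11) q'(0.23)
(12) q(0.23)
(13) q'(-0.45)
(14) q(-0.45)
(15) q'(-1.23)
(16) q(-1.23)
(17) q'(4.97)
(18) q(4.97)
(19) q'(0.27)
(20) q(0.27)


(1) = 0.28
(2) = -0.33
(3) = 0.28
(4) = -0.33
(5) = 0.11
(6) = 0.26
(7) = -0.15
(8) = -0.05
(9) = 0.06
(10) = 0.02
(11) = 0.03
(12) = -0.07
(13) = -0.02
(14) = -0.08
(15) = -1.07
(16) = 0.15
(17) = 306.13
(18) = 9.12
(19) = 0.03
(20) = -0.07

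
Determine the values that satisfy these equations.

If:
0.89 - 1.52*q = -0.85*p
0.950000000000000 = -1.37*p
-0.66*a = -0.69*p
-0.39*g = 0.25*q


Then:
a = -0.72
g = -0.13
p = -0.69
q = 0.20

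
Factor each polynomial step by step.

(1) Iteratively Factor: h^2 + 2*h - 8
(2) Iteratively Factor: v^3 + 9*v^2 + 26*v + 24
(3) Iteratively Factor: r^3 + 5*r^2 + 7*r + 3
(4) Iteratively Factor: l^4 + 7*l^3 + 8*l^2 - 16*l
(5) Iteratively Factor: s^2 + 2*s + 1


(1) = (h - 2)*(h + 4)
(2) = (v + 2)*(v^2 + 7*v + 12) = (v + 2)*(v + 4)*(v + 3)
(3) = (r + 3)*(r^2 + 2*r + 1) = (r + 1)*(r + 3)*(r + 1)
(4) = (l - 1)*(l^3 + 8*l^2 + 16*l) = l*(l - 1)*(l^2 + 8*l + 16) = l*(l - 1)*(l + 4)*(l + 4)
(5) = (s + 1)*(s + 1)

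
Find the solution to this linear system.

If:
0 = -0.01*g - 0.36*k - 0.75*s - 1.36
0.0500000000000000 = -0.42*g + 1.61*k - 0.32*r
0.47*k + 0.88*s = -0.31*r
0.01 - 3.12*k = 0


Then:
g = -3.92
k = 0.00
r = 5.00
s = -1.76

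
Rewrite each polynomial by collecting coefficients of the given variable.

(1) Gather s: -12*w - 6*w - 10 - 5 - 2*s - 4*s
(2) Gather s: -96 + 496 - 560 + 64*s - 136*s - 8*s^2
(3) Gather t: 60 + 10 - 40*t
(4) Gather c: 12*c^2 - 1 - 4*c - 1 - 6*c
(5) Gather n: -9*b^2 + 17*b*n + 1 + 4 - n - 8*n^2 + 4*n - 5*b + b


(1) = -6*s - 18*w - 15
(2) = -8*s^2 - 72*s - 160
(3) = 70 - 40*t
(4) = 12*c^2 - 10*c - 2
(5) = -9*b^2 - 4*b - 8*n^2 + n*(17*b + 3) + 5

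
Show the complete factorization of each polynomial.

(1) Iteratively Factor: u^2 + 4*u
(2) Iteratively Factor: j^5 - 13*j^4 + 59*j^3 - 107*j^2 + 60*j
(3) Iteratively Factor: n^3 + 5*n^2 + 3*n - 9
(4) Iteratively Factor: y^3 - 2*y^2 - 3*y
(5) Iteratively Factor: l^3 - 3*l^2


(1) = (u)*(u + 4)
(2) = (j - 5)*(j^4 - 8*j^3 + 19*j^2 - 12*j) = (j - 5)*(j - 1)*(j^3 - 7*j^2 + 12*j) = (j - 5)*(j - 4)*(j - 1)*(j^2 - 3*j) = j*(j - 5)*(j - 4)*(j - 1)*(j - 3)
(3) = (n + 3)*(n^2 + 2*n - 3) = (n - 1)*(n + 3)*(n + 3)
(4) = (y - 3)*(y^2 + y) = y*(y - 3)*(y + 1)
(5) = (l)*(l^2 - 3*l) = l^2*(l - 3)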